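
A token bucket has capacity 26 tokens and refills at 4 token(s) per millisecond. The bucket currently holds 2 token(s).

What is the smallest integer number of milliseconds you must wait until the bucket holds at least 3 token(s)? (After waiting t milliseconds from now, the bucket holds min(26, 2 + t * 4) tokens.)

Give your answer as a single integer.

Need 2 + t * 4 >= 3, so t >= 1/4.
Smallest integer t = ceil(1/4) = 1.

Answer: 1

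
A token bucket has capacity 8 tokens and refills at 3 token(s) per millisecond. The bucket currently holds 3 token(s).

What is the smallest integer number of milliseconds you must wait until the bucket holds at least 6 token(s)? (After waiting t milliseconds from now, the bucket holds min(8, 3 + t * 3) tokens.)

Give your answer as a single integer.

Need 3 + t * 3 >= 6, so t >= 3/3.
Smallest integer t = ceil(3/3) = 1.

Answer: 1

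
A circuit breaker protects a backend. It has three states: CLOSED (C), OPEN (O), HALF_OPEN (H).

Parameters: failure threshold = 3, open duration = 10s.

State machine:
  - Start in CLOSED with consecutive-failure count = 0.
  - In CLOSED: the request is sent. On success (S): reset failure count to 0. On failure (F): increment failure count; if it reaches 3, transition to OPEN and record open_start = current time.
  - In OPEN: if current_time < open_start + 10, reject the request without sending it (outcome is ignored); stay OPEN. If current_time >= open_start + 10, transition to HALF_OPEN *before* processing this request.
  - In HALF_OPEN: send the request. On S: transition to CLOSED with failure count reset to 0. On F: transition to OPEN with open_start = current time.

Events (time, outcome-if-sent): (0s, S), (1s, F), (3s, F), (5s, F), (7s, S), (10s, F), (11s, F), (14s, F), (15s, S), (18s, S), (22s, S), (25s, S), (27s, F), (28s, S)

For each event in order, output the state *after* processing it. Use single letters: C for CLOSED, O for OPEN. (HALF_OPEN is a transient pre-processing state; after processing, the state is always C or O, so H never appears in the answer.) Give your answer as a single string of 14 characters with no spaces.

Answer: CCCOOOOOCCCCCC

Derivation:
State after each event:
  event#1 t=0s outcome=S: state=CLOSED
  event#2 t=1s outcome=F: state=CLOSED
  event#3 t=3s outcome=F: state=CLOSED
  event#4 t=5s outcome=F: state=OPEN
  event#5 t=7s outcome=S: state=OPEN
  event#6 t=10s outcome=F: state=OPEN
  event#7 t=11s outcome=F: state=OPEN
  event#8 t=14s outcome=F: state=OPEN
  event#9 t=15s outcome=S: state=CLOSED
  event#10 t=18s outcome=S: state=CLOSED
  event#11 t=22s outcome=S: state=CLOSED
  event#12 t=25s outcome=S: state=CLOSED
  event#13 t=27s outcome=F: state=CLOSED
  event#14 t=28s outcome=S: state=CLOSED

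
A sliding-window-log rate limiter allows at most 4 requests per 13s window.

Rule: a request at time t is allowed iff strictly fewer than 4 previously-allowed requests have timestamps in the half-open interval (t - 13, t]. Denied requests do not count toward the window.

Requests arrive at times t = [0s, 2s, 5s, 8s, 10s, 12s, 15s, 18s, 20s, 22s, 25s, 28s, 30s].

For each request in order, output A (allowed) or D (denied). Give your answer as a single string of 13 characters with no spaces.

Answer: AAAADDAAAADAD

Derivation:
Tracking allowed requests in the window:
  req#1 t=0s: ALLOW
  req#2 t=2s: ALLOW
  req#3 t=5s: ALLOW
  req#4 t=8s: ALLOW
  req#5 t=10s: DENY
  req#6 t=12s: DENY
  req#7 t=15s: ALLOW
  req#8 t=18s: ALLOW
  req#9 t=20s: ALLOW
  req#10 t=22s: ALLOW
  req#11 t=25s: DENY
  req#12 t=28s: ALLOW
  req#13 t=30s: DENY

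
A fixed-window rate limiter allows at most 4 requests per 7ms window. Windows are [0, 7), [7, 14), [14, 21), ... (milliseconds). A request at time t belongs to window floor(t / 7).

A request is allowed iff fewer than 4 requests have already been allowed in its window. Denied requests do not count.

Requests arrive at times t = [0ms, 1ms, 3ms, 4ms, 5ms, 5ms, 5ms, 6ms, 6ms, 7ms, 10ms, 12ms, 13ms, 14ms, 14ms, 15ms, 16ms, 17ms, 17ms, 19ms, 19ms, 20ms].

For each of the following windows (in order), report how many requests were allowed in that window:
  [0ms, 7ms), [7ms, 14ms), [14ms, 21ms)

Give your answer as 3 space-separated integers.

Answer: 4 4 4

Derivation:
Processing requests:
  req#1 t=0ms (window 0): ALLOW
  req#2 t=1ms (window 0): ALLOW
  req#3 t=3ms (window 0): ALLOW
  req#4 t=4ms (window 0): ALLOW
  req#5 t=5ms (window 0): DENY
  req#6 t=5ms (window 0): DENY
  req#7 t=5ms (window 0): DENY
  req#8 t=6ms (window 0): DENY
  req#9 t=6ms (window 0): DENY
  req#10 t=7ms (window 1): ALLOW
  req#11 t=10ms (window 1): ALLOW
  req#12 t=12ms (window 1): ALLOW
  req#13 t=13ms (window 1): ALLOW
  req#14 t=14ms (window 2): ALLOW
  req#15 t=14ms (window 2): ALLOW
  req#16 t=15ms (window 2): ALLOW
  req#17 t=16ms (window 2): ALLOW
  req#18 t=17ms (window 2): DENY
  req#19 t=17ms (window 2): DENY
  req#20 t=19ms (window 2): DENY
  req#21 t=19ms (window 2): DENY
  req#22 t=20ms (window 2): DENY

Allowed counts by window: 4 4 4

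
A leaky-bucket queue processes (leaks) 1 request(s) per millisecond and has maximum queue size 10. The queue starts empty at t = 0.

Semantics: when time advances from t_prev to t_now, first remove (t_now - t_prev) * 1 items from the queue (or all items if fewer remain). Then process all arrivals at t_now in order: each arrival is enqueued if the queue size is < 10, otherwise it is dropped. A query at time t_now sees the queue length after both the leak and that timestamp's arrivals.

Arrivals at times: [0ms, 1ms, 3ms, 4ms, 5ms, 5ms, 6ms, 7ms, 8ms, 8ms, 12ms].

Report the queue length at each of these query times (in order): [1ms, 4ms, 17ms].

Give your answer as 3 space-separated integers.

Queue lengths at query times:
  query t=1ms: backlog = 1
  query t=4ms: backlog = 1
  query t=17ms: backlog = 0

Answer: 1 1 0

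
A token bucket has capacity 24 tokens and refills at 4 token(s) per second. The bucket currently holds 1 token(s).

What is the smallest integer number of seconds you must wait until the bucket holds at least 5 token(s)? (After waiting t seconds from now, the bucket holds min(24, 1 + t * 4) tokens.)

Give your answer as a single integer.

Need 1 + t * 4 >= 5, so t >= 4/4.
Smallest integer t = ceil(4/4) = 1.

Answer: 1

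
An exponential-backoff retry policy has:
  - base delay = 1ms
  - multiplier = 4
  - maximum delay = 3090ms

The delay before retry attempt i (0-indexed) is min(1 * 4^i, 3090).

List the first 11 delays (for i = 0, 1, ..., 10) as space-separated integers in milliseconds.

Computing each delay:
  i=0: min(1*4^0, 3090) = 1
  i=1: min(1*4^1, 3090) = 4
  i=2: min(1*4^2, 3090) = 16
  i=3: min(1*4^3, 3090) = 64
  i=4: min(1*4^4, 3090) = 256
  i=5: min(1*4^5, 3090) = 1024
  i=6: min(1*4^6, 3090) = 3090
  i=7: min(1*4^7, 3090) = 3090
  i=8: min(1*4^8, 3090) = 3090
  i=9: min(1*4^9, 3090) = 3090
  i=10: min(1*4^10, 3090) = 3090

Answer: 1 4 16 64 256 1024 3090 3090 3090 3090 3090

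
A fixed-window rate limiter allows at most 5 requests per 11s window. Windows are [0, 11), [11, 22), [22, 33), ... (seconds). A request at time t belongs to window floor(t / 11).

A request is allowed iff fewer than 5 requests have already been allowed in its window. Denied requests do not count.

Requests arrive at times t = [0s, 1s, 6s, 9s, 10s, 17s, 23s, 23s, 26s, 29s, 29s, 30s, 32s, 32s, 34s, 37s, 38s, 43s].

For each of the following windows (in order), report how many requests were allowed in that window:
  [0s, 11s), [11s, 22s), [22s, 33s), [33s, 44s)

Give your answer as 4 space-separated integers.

Answer: 5 1 5 4

Derivation:
Processing requests:
  req#1 t=0s (window 0): ALLOW
  req#2 t=1s (window 0): ALLOW
  req#3 t=6s (window 0): ALLOW
  req#4 t=9s (window 0): ALLOW
  req#5 t=10s (window 0): ALLOW
  req#6 t=17s (window 1): ALLOW
  req#7 t=23s (window 2): ALLOW
  req#8 t=23s (window 2): ALLOW
  req#9 t=26s (window 2): ALLOW
  req#10 t=29s (window 2): ALLOW
  req#11 t=29s (window 2): ALLOW
  req#12 t=30s (window 2): DENY
  req#13 t=32s (window 2): DENY
  req#14 t=32s (window 2): DENY
  req#15 t=34s (window 3): ALLOW
  req#16 t=37s (window 3): ALLOW
  req#17 t=38s (window 3): ALLOW
  req#18 t=43s (window 3): ALLOW

Allowed counts by window: 5 1 5 4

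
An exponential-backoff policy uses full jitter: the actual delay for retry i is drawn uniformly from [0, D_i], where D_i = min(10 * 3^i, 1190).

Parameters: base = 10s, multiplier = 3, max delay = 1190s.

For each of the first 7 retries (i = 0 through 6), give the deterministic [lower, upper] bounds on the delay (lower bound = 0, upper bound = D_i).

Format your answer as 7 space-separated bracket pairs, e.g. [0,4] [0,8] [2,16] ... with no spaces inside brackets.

Computing bounds per retry:
  i=0: D_i=min(10*3^0,1190)=10, bounds=[0,10]
  i=1: D_i=min(10*3^1,1190)=30, bounds=[0,30]
  i=2: D_i=min(10*3^2,1190)=90, bounds=[0,90]
  i=3: D_i=min(10*3^3,1190)=270, bounds=[0,270]
  i=4: D_i=min(10*3^4,1190)=810, bounds=[0,810]
  i=5: D_i=min(10*3^5,1190)=1190, bounds=[0,1190]
  i=6: D_i=min(10*3^6,1190)=1190, bounds=[0,1190]

Answer: [0,10] [0,30] [0,90] [0,270] [0,810] [0,1190] [0,1190]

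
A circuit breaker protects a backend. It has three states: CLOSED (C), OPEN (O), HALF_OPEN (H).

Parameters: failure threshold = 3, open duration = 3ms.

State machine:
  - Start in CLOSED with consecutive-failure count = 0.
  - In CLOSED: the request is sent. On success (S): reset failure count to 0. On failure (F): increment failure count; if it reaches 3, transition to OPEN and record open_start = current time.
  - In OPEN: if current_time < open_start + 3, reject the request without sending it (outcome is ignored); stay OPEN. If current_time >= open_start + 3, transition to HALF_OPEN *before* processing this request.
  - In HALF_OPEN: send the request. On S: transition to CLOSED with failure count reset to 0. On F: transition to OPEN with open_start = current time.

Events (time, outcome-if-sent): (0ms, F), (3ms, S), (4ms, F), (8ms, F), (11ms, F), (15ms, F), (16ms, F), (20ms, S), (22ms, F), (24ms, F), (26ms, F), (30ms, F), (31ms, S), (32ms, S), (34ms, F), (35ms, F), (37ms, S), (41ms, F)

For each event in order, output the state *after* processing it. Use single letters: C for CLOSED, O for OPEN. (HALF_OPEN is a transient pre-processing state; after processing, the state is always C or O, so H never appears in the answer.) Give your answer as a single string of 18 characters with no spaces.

State after each event:
  event#1 t=0ms outcome=F: state=CLOSED
  event#2 t=3ms outcome=S: state=CLOSED
  event#3 t=4ms outcome=F: state=CLOSED
  event#4 t=8ms outcome=F: state=CLOSED
  event#5 t=11ms outcome=F: state=OPEN
  event#6 t=15ms outcome=F: state=OPEN
  event#7 t=16ms outcome=F: state=OPEN
  event#8 t=20ms outcome=S: state=CLOSED
  event#9 t=22ms outcome=F: state=CLOSED
  event#10 t=24ms outcome=F: state=CLOSED
  event#11 t=26ms outcome=F: state=OPEN
  event#12 t=30ms outcome=F: state=OPEN
  event#13 t=31ms outcome=S: state=OPEN
  event#14 t=32ms outcome=S: state=OPEN
  event#15 t=34ms outcome=F: state=OPEN
  event#16 t=35ms outcome=F: state=OPEN
  event#17 t=37ms outcome=S: state=CLOSED
  event#18 t=41ms outcome=F: state=CLOSED

Answer: CCCCOOOCCCOOOOOOCC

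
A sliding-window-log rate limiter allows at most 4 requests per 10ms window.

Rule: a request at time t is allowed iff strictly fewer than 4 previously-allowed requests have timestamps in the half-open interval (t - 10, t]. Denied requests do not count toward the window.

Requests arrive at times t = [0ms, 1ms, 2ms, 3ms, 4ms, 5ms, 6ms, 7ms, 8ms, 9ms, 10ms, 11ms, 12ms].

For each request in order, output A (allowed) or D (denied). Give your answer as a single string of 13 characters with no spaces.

Tracking allowed requests in the window:
  req#1 t=0ms: ALLOW
  req#2 t=1ms: ALLOW
  req#3 t=2ms: ALLOW
  req#4 t=3ms: ALLOW
  req#5 t=4ms: DENY
  req#6 t=5ms: DENY
  req#7 t=6ms: DENY
  req#8 t=7ms: DENY
  req#9 t=8ms: DENY
  req#10 t=9ms: DENY
  req#11 t=10ms: ALLOW
  req#12 t=11ms: ALLOW
  req#13 t=12ms: ALLOW

Answer: AAAADDDDDDAAA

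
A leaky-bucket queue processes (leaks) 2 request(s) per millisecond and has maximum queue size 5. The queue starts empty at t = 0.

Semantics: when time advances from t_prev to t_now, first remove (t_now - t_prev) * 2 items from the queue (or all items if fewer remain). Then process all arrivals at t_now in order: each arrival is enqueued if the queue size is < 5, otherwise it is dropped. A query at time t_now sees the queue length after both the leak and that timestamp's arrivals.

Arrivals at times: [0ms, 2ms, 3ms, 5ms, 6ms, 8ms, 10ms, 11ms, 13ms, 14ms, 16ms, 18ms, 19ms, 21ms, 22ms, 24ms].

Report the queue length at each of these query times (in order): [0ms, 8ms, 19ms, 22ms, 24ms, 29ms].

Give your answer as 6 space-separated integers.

Queue lengths at query times:
  query t=0ms: backlog = 1
  query t=8ms: backlog = 1
  query t=19ms: backlog = 1
  query t=22ms: backlog = 1
  query t=24ms: backlog = 1
  query t=29ms: backlog = 0

Answer: 1 1 1 1 1 0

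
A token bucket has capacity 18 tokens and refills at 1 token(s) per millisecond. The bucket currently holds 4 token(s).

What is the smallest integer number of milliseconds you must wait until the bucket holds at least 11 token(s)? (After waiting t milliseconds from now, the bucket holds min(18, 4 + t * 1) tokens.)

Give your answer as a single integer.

Need 4 + t * 1 >= 11, so t >= 7/1.
Smallest integer t = ceil(7/1) = 7.

Answer: 7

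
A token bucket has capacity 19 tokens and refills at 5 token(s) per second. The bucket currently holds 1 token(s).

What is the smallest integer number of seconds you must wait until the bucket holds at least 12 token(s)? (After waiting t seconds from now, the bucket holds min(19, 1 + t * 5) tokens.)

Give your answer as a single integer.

Need 1 + t * 5 >= 12, so t >= 11/5.
Smallest integer t = ceil(11/5) = 3.

Answer: 3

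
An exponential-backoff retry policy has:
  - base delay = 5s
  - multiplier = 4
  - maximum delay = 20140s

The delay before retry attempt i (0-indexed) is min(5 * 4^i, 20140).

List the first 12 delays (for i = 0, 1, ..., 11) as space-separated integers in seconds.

Answer: 5 20 80 320 1280 5120 20140 20140 20140 20140 20140 20140

Derivation:
Computing each delay:
  i=0: min(5*4^0, 20140) = 5
  i=1: min(5*4^1, 20140) = 20
  i=2: min(5*4^2, 20140) = 80
  i=3: min(5*4^3, 20140) = 320
  i=4: min(5*4^4, 20140) = 1280
  i=5: min(5*4^5, 20140) = 5120
  i=6: min(5*4^6, 20140) = 20140
  i=7: min(5*4^7, 20140) = 20140
  i=8: min(5*4^8, 20140) = 20140
  i=9: min(5*4^9, 20140) = 20140
  i=10: min(5*4^10, 20140) = 20140
  i=11: min(5*4^11, 20140) = 20140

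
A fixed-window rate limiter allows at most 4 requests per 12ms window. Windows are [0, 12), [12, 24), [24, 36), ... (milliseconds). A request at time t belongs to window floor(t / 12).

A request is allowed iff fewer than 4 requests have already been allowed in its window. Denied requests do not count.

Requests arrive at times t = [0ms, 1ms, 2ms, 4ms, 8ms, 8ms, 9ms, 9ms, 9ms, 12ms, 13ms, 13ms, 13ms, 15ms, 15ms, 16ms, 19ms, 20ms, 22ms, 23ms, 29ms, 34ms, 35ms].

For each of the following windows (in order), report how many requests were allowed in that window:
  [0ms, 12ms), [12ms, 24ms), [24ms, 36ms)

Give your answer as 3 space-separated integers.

Processing requests:
  req#1 t=0ms (window 0): ALLOW
  req#2 t=1ms (window 0): ALLOW
  req#3 t=2ms (window 0): ALLOW
  req#4 t=4ms (window 0): ALLOW
  req#5 t=8ms (window 0): DENY
  req#6 t=8ms (window 0): DENY
  req#7 t=9ms (window 0): DENY
  req#8 t=9ms (window 0): DENY
  req#9 t=9ms (window 0): DENY
  req#10 t=12ms (window 1): ALLOW
  req#11 t=13ms (window 1): ALLOW
  req#12 t=13ms (window 1): ALLOW
  req#13 t=13ms (window 1): ALLOW
  req#14 t=15ms (window 1): DENY
  req#15 t=15ms (window 1): DENY
  req#16 t=16ms (window 1): DENY
  req#17 t=19ms (window 1): DENY
  req#18 t=20ms (window 1): DENY
  req#19 t=22ms (window 1): DENY
  req#20 t=23ms (window 1): DENY
  req#21 t=29ms (window 2): ALLOW
  req#22 t=34ms (window 2): ALLOW
  req#23 t=35ms (window 2): ALLOW

Allowed counts by window: 4 4 3

Answer: 4 4 3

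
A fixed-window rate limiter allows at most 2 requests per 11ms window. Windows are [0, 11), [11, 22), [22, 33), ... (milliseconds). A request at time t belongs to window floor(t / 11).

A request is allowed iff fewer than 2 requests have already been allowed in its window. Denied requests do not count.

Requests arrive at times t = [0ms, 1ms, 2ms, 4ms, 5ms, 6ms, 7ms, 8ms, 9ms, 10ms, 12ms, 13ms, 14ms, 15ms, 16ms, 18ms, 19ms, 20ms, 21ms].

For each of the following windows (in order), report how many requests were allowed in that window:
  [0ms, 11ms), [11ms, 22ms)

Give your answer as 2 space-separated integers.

Answer: 2 2

Derivation:
Processing requests:
  req#1 t=0ms (window 0): ALLOW
  req#2 t=1ms (window 0): ALLOW
  req#3 t=2ms (window 0): DENY
  req#4 t=4ms (window 0): DENY
  req#5 t=5ms (window 0): DENY
  req#6 t=6ms (window 0): DENY
  req#7 t=7ms (window 0): DENY
  req#8 t=8ms (window 0): DENY
  req#9 t=9ms (window 0): DENY
  req#10 t=10ms (window 0): DENY
  req#11 t=12ms (window 1): ALLOW
  req#12 t=13ms (window 1): ALLOW
  req#13 t=14ms (window 1): DENY
  req#14 t=15ms (window 1): DENY
  req#15 t=16ms (window 1): DENY
  req#16 t=18ms (window 1): DENY
  req#17 t=19ms (window 1): DENY
  req#18 t=20ms (window 1): DENY
  req#19 t=21ms (window 1): DENY

Allowed counts by window: 2 2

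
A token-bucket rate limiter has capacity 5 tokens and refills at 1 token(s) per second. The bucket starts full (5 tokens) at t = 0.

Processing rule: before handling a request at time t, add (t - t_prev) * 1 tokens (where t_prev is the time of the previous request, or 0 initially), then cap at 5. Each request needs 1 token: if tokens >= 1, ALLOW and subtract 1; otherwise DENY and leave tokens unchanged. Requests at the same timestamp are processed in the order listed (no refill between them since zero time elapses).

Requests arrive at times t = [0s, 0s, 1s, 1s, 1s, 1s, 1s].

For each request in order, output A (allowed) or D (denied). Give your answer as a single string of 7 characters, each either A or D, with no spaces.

Answer: AAAAAAD

Derivation:
Simulating step by step:
  req#1 t=0s: ALLOW
  req#2 t=0s: ALLOW
  req#3 t=1s: ALLOW
  req#4 t=1s: ALLOW
  req#5 t=1s: ALLOW
  req#6 t=1s: ALLOW
  req#7 t=1s: DENY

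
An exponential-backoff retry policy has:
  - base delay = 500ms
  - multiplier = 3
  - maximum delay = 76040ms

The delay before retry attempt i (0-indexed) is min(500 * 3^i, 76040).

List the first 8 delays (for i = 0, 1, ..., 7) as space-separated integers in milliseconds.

Computing each delay:
  i=0: min(500*3^0, 76040) = 500
  i=1: min(500*3^1, 76040) = 1500
  i=2: min(500*3^2, 76040) = 4500
  i=3: min(500*3^3, 76040) = 13500
  i=4: min(500*3^4, 76040) = 40500
  i=5: min(500*3^5, 76040) = 76040
  i=6: min(500*3^6, 76040) = 76040
  i=7: min(500*3^7, 76040) = 76040

Answer: 500 1500 4500 13500 40500 76040 76040 76040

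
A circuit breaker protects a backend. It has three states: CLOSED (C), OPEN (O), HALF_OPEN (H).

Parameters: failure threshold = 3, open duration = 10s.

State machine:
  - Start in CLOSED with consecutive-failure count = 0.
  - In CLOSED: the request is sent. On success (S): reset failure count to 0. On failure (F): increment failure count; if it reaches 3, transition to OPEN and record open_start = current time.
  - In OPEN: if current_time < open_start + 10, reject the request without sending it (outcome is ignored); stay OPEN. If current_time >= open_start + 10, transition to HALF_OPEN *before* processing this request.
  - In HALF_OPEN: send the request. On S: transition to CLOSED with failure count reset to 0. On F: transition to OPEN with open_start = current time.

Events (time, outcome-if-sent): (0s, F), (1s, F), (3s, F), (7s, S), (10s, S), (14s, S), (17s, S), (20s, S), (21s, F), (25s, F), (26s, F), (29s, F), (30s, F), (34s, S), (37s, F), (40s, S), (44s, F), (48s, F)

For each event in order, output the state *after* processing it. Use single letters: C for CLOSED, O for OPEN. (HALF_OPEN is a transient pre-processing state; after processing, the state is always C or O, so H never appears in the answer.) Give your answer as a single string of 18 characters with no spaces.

State after each event:
  event#1 t=0s outcome=F: state=CLOSED
  event#2 t=1s outcome=F: state=CLOSED
  event#3 t=3s outcome=F: state=OPEN
  event#4 t=7s outcome=S: state=OPEN
  event#5 t=10s outcome=S: state=OPEN
  event#6 t=14s outcome=S: state=CLOSED
  event#7 t=17s outcome=S: state=CLOSED
  event#8 t=20s outcome=S: state=CLOSED
  event#9 t=21s outcome=F: state=CLOSED
  event#10 t=25s outcome=F: state=CLOSED
  event#11 t=26s outcome=F: state=OPEN
  event#12 t=29s outcome=F: state=OPEN
  event#13 t=30s outcome=F: state=OPEN
  event#14 t=34s outcome=S: state=OPEN
  event#15 t=37s outcome=F: state=OPEN
  event#16 t=40s outcome=S: state=OPEN
  event#17 t=44s outcome=F: state=OPEN
  event#18 t=48s outcome=F: state=OPEN

Answer: CCOOOCCCCCOOOOOOOO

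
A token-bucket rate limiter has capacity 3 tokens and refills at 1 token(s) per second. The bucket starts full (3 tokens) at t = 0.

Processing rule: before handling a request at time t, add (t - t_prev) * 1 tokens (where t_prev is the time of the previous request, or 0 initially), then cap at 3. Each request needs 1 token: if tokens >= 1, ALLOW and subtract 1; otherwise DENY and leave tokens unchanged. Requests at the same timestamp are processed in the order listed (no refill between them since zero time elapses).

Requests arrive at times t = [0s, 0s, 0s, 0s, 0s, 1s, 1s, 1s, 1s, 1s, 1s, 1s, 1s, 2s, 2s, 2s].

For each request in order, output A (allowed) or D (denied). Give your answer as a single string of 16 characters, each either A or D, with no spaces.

Simulating step by step:
  req#1 t=0s: ALLOW
  req#2 t=0s: ALLOW
  req#3 t=0s: ALLOW
  req#4 t=0s: DENY
  req#5 t=0s: DENY
  req#6 t=1s: ALLOW
  req#7 t=1s: DENY
  req#8 t=1s: DENY
  req#9 t=1s: DENY
  req#10 t=1s: DENY
  req#11 t=1s: DENY
  req#12 t=1s: DENY
  req#13 t=1s: DENY
  req#14 t=2s: ALLOW
  req#15 t=2s: DENY
  req#16 t=2s: DENY

Answer: AAADDADDDDDDDADD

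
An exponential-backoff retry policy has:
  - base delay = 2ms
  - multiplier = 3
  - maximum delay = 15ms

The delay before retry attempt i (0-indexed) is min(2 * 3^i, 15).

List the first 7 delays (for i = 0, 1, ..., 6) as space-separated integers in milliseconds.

Computing each delay:
  i=0: min(2*3^0, 15) = 2
  i=1: min(2*3^1, 15) = 6
  i=2: min(2*3^2, 15) = 15
  i=3: min(2*3^3, 15) = 15
  i=4: min(2*3^4, 15) = 15
  i=5: min(2*3^5, 15) = 15
  i=6: min(2*3^6, 15) = 15

Answer: 2 6 15 15 15 15 15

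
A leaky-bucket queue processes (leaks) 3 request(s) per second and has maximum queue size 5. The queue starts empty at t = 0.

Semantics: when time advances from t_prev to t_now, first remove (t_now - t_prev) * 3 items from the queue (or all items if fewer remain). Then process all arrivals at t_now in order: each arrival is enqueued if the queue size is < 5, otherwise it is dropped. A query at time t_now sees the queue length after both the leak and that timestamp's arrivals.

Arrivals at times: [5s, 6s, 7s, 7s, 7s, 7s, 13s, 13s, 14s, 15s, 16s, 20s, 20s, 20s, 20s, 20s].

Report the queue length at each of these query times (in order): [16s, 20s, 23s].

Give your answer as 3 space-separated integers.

Queue lengths at query times:
  query t=16s: backlog = 1
  query t=20s: backlog = 5
  query t=23s: backlog = 0

Answer: 1 5 0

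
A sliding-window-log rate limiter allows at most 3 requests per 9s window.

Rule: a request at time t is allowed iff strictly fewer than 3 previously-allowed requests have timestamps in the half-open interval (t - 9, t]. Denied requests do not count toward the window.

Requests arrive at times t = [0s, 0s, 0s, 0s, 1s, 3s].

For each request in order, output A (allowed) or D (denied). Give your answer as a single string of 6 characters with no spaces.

Tracking allowed requests in the window:
  req#1 t=0s: ALLOW
  req#2 t=0s: ALLOW
  req#3 t=0s: ALLOW
  req#4 t=0s: DENY
  req#5 t=1s: DENY
  req#6 t=3s: DENY

Answer: AAADDD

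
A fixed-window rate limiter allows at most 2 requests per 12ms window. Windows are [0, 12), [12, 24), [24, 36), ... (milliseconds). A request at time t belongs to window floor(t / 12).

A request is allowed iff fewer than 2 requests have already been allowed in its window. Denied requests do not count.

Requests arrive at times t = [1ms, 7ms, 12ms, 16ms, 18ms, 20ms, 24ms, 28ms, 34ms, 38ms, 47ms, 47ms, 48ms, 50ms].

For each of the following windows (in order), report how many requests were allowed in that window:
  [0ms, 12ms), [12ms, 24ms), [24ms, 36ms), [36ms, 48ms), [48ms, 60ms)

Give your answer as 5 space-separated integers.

Processing requests:
  req#1 t=1ms (window 0): ALLOW
  req#2 t=7ms (window 0): ALLOW
  req#3 t=12ms (window 1): ALLOW
  req#4 t=16ms (window 1): ALLOW
  req#5 t=18ms (window 1): DENY
  req#6 t=20ms (window 1): DENY
  req#7 t=24ms (window 2): ALLOW
  req#8 t=28ms (window 2): ALLOW
  req#9 t=34ms (window 2): DENY
  req#10 t=38ms (window 3): ALLOW
  req#11 t=47ms (window 3): ALLOW
  req#12 t=47ms (window 3): DENY
  req#13 t=48ms (window 4): ALLOW
  req#14 t=50ms (window 4): ALLOW

Allowed counts by window: 2 2 2 2 2

Answer: 2 2 2 2 2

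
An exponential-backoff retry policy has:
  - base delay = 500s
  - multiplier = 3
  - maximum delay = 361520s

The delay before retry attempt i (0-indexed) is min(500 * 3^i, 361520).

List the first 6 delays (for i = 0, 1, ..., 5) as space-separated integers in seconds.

Answer: 500 1500 4500 13500 40500 121500

Derivation:
Computing each delay:
  i=0: min(500*3^0, 361520) = 500
  i=1: min(500*3^1, 361520) = 1500
  i=2: min(500*3^2, 361520) = 4500
  i=3: min(500*3^3, 361520) = 13500
  i=4: min(500*3^4, 361520) = 40500
  i=5: min(500*3^5, 361520) = 121500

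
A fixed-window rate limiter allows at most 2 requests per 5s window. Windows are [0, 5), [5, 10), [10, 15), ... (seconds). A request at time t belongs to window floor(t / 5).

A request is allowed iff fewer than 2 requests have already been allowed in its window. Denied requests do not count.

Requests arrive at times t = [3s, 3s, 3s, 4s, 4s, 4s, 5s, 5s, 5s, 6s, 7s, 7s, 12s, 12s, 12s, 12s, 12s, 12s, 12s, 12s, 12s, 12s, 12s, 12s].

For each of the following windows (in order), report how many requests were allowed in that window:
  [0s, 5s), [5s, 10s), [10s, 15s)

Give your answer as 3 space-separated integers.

Processing requests:
  req#1 t=3s (window 0): ALLOW
  req#2 t=3s (window 0): ALLOW
  req#3 t=3s (window 0): DENY
  req#4 t=4s (window 0): DENY
  req#5 t=4s (window 0): DENY
  req#6 t=4s (window 0): DENY
  req#7 t=5s (window 1): ALLOW
  req#8 t=5s (window 1): ALLOW
  req#9 t=5s (window 1): DENY
  req#10 t=6s (window 1): DENY
  req#11 t=7s (window 1): DENY
  req#12 t=7s (window 1): DENY
  req#13 t=12s (window 2): ALLOW
  req#14 t=12s (window 2): ALLOW
  req#15 t=12s (window 2): DENY
  req#16 t=12s (window 2): DENY
  req#17 t=12s (window 2): DENY
  req#18 t=12s (window 2): DENY
  req#19 t=12s (window 2): DENY
  req#20 t=12s (window 2): DENY
  req#21 t=12s (window 2): DENY
  req#22 t=12s (window 2): DENY
  req#23 t=12s (window 2): DENY
  req#24 t=12s (window 2): DENY

Allowed counts by window: 2 2 2

Answer: 2 2 2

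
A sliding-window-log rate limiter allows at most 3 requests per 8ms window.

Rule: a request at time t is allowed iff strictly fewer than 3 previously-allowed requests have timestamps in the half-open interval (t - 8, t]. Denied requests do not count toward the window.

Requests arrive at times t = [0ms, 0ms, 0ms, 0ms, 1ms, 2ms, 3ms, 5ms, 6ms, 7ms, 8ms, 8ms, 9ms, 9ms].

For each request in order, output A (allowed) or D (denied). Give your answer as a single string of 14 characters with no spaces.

Tracking allowed requests in the window:
  req#1 t=0ms: ALLOW
  req#2 t=0ms: ALLOW
  req#3 t=0ms: ALLOW
  req#4 t=0ms: DENY
  req#5 t=1ms: DENY
  req#6 t=2ms: DENY
  req#7 t=3ms: DENY
  req#8 t=5ms: DENY
  req#9 t=6ms: DENY
  req#10 t=7ms: DENY
  req#11 t=8ms: ALLOW
  req#12 t=8ms: ALLOW
  req#13 t=9ms: ALLOW
  req#14 t=9ms: DENY

Answer: AAADDDDDDDAAAD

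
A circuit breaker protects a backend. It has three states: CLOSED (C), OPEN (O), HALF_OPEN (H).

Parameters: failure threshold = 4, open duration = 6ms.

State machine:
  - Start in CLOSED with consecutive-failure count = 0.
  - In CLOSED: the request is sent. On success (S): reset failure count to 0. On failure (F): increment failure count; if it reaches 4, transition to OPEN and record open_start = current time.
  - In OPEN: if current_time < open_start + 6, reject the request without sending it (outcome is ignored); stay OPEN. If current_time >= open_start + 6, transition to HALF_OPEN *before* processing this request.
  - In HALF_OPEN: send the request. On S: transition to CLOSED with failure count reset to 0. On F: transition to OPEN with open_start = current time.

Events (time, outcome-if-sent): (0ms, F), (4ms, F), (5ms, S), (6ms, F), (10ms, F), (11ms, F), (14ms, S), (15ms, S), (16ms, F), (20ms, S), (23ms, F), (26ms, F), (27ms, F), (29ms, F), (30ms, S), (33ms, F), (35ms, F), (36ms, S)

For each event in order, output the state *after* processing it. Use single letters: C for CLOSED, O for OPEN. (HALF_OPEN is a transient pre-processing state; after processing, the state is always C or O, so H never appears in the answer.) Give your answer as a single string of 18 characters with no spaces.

Answer: CCCCCCCCCCCCCOOOOO

Derivation:
State after each event:
  event#1 t=0ms outcome=F: state=CLOSED
  event#2 t=4ms outcome=F: state=CLOSED
  event#3 t=5ms outcome=S: state=CLOSED
  event#4 t=6ms outcome=F: state=CLOSED
  event#5 t=10ms outcome=F: state=CLOSED
  event#6 t=11ms outcome=F: state=CLOSED
  event#7 t=14ms outcome=S: state=CLOSED
  event#8 t=15ms outcome=S: state=CLOSED
  event#9 t=16ms outcome=F: state=CLOSED
  event#10 t=20ms outcome=S: state=CLOSED
  event#11 t=23ms outcome=F: state=CLOSED
  event#12 t=26ms outcome=F: state=CLOSED
  event#13 t=27ms outcome=F: state=CLOSED
  event#14 t=29ms outcome=F: state=OPEN
  event#15 t=30ms outcome=S: state=OPEN
  event#16 t=33ms outcome=F: state=OPEN
  event#17 t=35ms outcome=F: state=OPEN
  event#18 t=36ms outcome=S: state=OPEN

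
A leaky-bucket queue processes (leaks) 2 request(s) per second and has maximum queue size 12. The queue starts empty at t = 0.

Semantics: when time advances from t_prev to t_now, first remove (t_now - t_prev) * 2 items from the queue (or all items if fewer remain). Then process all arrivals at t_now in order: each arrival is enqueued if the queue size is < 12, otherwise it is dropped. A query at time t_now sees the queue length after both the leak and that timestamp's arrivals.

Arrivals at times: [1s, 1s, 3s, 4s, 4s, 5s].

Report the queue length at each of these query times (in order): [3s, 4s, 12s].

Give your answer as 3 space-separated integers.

Queue lengths at query times:
  query t=3s: backlog = 1
  query t=4s: backlog = 2
  query t=12s: backlog = 0

Answer: 1 2 0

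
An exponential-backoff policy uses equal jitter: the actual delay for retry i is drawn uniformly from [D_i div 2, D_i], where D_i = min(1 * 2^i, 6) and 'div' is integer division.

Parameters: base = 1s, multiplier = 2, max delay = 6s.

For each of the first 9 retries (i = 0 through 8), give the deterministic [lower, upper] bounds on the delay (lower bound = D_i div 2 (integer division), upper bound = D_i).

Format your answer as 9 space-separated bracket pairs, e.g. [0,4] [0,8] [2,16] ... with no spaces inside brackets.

Answer: [0,1] [1,2] [2,4] [3,6] [3,6] [3,6] [3,6] [3,6] [3,6]

Derivation:
Computing bounds per retry:
  i=0: D_i=min(1*2^0,6)=1, bounds=[0,1]
  i=1: D_i=min(1*2^1,6)=2, bounds=[1,2]
  i=2: D_i=min(1*2^2,6)=4, bounds=[2,4]
  i=3: D_i=min(1*2^3,6)=6, bounds=[3,6]
  i=4: D_i=min(1*2^4,6)=6, bounds=[3,6]
  i=5: D_i=min(1*2^5,6)=6, bounds=[3,6]
  i=6: D_i=min(1*2^6,6)=6, bounds=[3,6]
  i=7: D_i=min(1*2^7,6)=6, bounds=[3,6]
  i=8: D_i=min(1*2^8,6)=6, bounds=[3,6]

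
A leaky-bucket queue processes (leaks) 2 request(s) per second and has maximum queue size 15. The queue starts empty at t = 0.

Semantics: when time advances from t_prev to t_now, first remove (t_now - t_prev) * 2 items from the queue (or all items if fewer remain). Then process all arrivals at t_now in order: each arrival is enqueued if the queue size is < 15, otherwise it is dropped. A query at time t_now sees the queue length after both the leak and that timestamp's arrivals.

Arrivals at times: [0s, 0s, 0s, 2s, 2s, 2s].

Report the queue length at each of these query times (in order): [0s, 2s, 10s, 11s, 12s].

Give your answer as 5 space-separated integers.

Answer: 3 3 0 0 0

Derivation:
Queue lengths at query times:
  query t=0s: backlog = 3
  query t=2s: backlog = 3
  query t=10s: backlog = 0
  query t=11s: backlog = 0
  query t=12s: backlog = 0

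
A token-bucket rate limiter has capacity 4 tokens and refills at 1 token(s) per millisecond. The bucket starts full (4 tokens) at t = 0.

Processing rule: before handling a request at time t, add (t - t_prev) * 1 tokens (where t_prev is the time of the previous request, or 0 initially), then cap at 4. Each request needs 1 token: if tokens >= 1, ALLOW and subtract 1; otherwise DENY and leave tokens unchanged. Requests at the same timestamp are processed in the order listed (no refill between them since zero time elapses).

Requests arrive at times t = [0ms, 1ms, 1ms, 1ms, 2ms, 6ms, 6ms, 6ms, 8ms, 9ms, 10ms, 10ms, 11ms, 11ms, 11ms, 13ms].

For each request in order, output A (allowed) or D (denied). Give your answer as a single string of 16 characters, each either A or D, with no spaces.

Simulating step by step:
  req#1 t=0ms: ALLOW
  req#2 t=1ms: ALLOW
  req#3 t=1ms: ALLOW
  req#4 t=1ms: ALLOW
  req#5 t=2ms: ALLOW
  req#6 t=6ms: ALLOW
  req#7 t=6ms: ALLOW
  req#8 t=6ms: ALLOW
  req#9 t=8ms: ALLOW
  req#10 t=9ms: ALLOW
  req#11 t=10ms: ALLOW
  req#12 t=10ms: ALLOW
  req#13 t=11ms: ALLOW
  req#14 t=11ms: ALLOW
  req#15 t=11ms: DENY
  req#16 t=13ms: ALLOW

Answer: AAAAAAAAAAAAAADA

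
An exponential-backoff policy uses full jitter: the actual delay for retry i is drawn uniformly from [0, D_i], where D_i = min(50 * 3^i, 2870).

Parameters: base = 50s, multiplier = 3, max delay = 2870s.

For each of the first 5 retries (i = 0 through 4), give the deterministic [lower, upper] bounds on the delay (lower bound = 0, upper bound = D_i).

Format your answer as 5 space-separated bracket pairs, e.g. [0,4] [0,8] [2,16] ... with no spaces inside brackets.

Answer: [0,50] [0,150] [0,450] [0,1350] [0,2870]

Derivation:
Computing bounds per retry:
  i=0: D_i=min(50*3^0,2870)=50, bounds=[0,50]
  i=1: D_i=min(50*3^1,2870)=150, bounds=[0,150]
  i=2: D_i=min(50*3^2,2870)=450, bounds=[0,450]
  i=3: D_i=min(50*3^3,2870)=1350, bounds=[0,1350]
  i=4: D_i=min(50*3^4,2870)=2870, bounds=[0,2870]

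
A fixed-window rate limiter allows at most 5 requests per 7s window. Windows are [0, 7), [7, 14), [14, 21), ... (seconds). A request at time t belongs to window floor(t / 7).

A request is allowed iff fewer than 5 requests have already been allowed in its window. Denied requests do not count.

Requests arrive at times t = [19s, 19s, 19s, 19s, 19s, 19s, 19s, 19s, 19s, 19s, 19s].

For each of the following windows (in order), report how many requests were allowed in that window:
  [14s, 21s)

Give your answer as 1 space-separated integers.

Processing requests:
  req#1 t=19s (window 2): ALLOW
  req#2 t=19s (window 2): ALLOW
  req#3 t=19s (window 2): ALLOW
  req#4 t=19s (window 2): ALLOW
  req#5 t=19s (window 2): ALLOW
  req#6 t=19s (window 2): DENY
  req#7 t=19s (window 2): DENY
  req#8 t=19s (window 2): DENY
  req#9 t=19s (window 2): DENY
  req#10 t=19s (window 2): DENY
  req#11 t=19s (window 2): DENY

Allowed counts by window: 5

Answer: 5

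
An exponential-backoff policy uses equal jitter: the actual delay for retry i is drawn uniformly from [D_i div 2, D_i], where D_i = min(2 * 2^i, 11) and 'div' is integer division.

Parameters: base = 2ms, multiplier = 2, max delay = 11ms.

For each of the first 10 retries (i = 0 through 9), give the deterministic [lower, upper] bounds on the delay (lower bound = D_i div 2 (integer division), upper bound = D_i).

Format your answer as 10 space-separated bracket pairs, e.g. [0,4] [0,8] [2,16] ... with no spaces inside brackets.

Computing bounds per retry:
  i=0: D_i=min(2*2^0,11)=2, bounds=[1,2]
  i=1: D_i=min(2*2^1,11)=4, bounds=[2,4]
  i=2: D_i=min(2*2^2,11)=8, bounds=[4,8]
  i=3: D_i=min(2*2^3,11)=11, bounds=[5,11]
  i=4: D_i=min(2*2^4,11)=11, bounds=[5,11]
  i=5: D_i=min(2*2^5,11)=11, bounds=[5,11]
  i=6: D_i=min(2*2^6,11)=11, bounds=[5,11]
  i=7: D_i=min(2*2^7,11)=11, bounds=[5,11]
  i=8: D_i=min(2*2^8,11)=11, bounds=[5,11]
  i=9: D_i=min(2*2^9,11)=11, bounds=[5,11]

Answer: [1,2] [2,4] [4,8] [5,11] [5,11] [5,11] [5,11] [5,11] [5,11] [5,11]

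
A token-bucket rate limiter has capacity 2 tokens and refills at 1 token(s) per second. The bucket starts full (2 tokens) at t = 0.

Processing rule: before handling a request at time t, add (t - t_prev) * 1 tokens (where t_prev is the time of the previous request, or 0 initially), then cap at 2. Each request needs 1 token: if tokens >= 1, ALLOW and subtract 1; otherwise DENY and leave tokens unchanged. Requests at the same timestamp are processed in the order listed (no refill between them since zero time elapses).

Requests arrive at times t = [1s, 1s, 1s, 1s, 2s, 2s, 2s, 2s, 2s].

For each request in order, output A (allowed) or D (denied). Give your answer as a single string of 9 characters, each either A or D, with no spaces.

Simulating step by step:
  req#1 t=1s: ALLOW
  req#2 t=1s: ALLOW
  req#3 t=1s: DENY
  req#4 t=1s: DENY
  req#5 t=2s: ALLOW
  req#6 t=2s: DENY
  req#7 t=2s: DENY
  req#8 t=2s: DENY
  req#9 t=2s: DENY

Answer: AADDADDDD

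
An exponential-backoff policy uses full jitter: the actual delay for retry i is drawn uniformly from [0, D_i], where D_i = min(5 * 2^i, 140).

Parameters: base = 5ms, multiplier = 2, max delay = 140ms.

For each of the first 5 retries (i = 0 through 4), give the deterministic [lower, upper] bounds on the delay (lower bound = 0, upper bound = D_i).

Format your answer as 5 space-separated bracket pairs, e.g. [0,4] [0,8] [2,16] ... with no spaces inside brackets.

Computing bounds per retry:
  i=0: D_i=min(5*2^0,140)=5, bounds=[0,5]
  i=1: D_i=min(5*2^1,140)=10, bounds=[0,10]
  i=2: D_i=min(5*2^2,140)=20, bounds=[0,20]
  i=3: D_i=min(5*2^3,140)=40, bounds=[0,40]
  i=4: D_i=min(5*2^4,140)=80, bounds=[0,80]

Answer: [0,5] [0,10] [0,20] [0,40] [0,80]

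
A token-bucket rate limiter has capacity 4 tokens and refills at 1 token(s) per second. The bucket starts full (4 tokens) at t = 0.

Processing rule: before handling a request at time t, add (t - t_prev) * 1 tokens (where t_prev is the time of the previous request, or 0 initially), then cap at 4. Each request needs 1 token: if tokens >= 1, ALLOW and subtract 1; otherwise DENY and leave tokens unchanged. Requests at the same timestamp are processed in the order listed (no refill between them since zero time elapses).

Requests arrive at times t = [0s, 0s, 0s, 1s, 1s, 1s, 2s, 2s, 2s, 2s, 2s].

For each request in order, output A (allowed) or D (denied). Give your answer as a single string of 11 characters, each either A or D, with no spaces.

Simulating step by step:
  req#1 t=0s: ALLOW
  req#2 t=0s: ALLOW
  req#3 t=0s: ALLOW
  req#4 t=1s: ALLOW
  req#5 t=1s: ALLOW
  req#6 t=1s: DENY
  req#7 t=2s: ALLOW
  req#8 t=2s: DENY
  req#9 t=2s: DENY
  req#10 t=2s: DENY
  req#11 t=2s: DENY

Answer: AAAAADADDDD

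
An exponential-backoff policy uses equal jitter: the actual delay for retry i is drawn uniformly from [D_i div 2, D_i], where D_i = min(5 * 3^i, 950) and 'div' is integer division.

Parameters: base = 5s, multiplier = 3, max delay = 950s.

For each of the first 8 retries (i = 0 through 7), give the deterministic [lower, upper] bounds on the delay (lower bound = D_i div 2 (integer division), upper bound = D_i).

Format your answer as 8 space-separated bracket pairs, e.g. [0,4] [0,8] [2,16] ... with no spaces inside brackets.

Answer: [2,5] [7,15] [22,45] [67,135] [202,405] [475,950] [475,950] [475,950]

Derivation:
Computing bounds per retry:
  i=0: D_i=min(5*3^0,950)=5, bounds=[2,5]
  i=1: D_i=min(5*3^1,950)=15, bounds=[7,15]
  i=2: D_i=min(5*3^2,950)=45, bounds=[22,45]
  i=3: D_i=min(5*3^3,950)=135, bounds=[67,135]
  i=4: D_i=min(5*3^4,950)=405, bounds=[202,405]
  i=5: D_i=min(5*3^5,950)=950, bounds=[475,950]
  i=6: D_i=min(5*3^6,950)=950, bounds=[475,950]
  i=7: D_i=min(5*3^7,950)=950, bounds=[475,950]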